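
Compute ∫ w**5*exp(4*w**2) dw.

(8*w**4 - 4*w**2 + 1)*exp(4*w**2)/64 + C

Let u = w², du = 2w dw; rewrite as (1/2)∫ u^2·exp(4u) du.
Now integrate by parts 2 times.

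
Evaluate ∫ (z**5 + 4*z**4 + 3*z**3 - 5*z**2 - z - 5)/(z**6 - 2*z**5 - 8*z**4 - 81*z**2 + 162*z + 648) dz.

Factor the denominator: (z - 4)*(z - 3)*(z + 2)*(z + 3)*(z**2 + 9).
Partial-fraction decomposition: (173*z + 7142)/(5850*(z**2 + 9)) + 47/(756*(z + 3)) - 1/(26*(z + 2)) - 119/(108*(z - 3)) + 717/(350*(z - 4)).
Integrate each term; A/(z−a) gives A·log|z−a|; the (Bz+D)/(z²+p²) term gives a log and an atan.

717*log(z - 4)/350 - 119*log(z - 3)/108 - log(z + 2)/26 + 47*log(z + 3)/756 + 173*log(z**2 + 9)/11700 + 3571*atan(z/3)/8775 + C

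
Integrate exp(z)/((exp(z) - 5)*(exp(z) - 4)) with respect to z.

Let u = e^z, du = e^z dz.
The integral becomes ∫ du/((u-4)(u-5)); decompose into partial fractions.

log(exp(z) - 5) - log(exp(z) - 4) + C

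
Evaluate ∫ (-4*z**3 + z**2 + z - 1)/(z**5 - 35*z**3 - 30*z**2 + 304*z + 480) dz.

-157*log(z - 5)/168 + 79*log(z - 4)/112 + 11*log(z + 2)/28 - 113*log(z + 3)/56 + 89*log(z + 4)/48 + C

Factor the denominator: (z - 5)*(z - 4)*(z + 2)*(z + 3)*(z + 4).
Partial-fraction decomposition: 89/(48*(z + 4)) - 113/(56*(z + 3)) + 11/(28*(z + 2)) + 79/(112*(z - 4)) - 157/(168*(z - 5)).
Integrate each term: A/(z−a) contributes A·log|z−a|.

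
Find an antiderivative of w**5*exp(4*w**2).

Let u = w², du = 2w dw; rewrite as (1/2)∫ u^2·exp(4u) du.
Now integrate by parts 2 times.

(8*w**4 - 4*w**2 + 1)*exp(4*w**2)/64 + C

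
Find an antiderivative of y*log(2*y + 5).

y**2*log(2*y + 5)/2 - y**2/4 + 5*y/4 - 25*log(2*y + 5)/8 + C

Use integration by parts with u = log(2*y + 5), dv = y dy.
Then du = 2/(2*y + 5) dy and v = y**2/2.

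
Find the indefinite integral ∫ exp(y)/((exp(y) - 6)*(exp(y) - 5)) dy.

log(exp(y) - 6) - log(exp(y) - 5) + C

Let u = e^y, du = e^y dy.
The integral becomes ∫ du/((u-6)(u-5)); decompose into partial fractions.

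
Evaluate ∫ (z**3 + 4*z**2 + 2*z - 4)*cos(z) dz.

z**3*sin(z) + 4*z**2*sin(z) + 3*z**2*cos(z) - 4*z*sin(z) + 8*z*cos(z) - 12*sin(z) - 4*cos(z) + C

Use integration by parts with u = z**3 + 4*z**2 + 2*z - 4, dv = cos(z) dz, so v = sin(z).
Apply parts 3 times (tabular method): alternate signs, differentiate u down to 0, integrate dv up.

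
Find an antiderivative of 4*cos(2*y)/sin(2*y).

2*log(sin(2*y)) + C

Let u = sin(2*y), so du = (2*cos(2*y)) dy.
Rewriting, the integral becomes 2·∫ 1/u du = 2·log(u).
Substituting back, u = sin(2*y).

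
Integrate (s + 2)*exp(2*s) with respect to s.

Use integration by parts with u = s + 2, dv = exp(2*s) ds, so v = exp(2*s)/2.
Apply parts 1 times (tabular method): alternate signs, differentiate u down to 0, integrate dv up.

(2*s + 3)*exp(2*s)/4 + C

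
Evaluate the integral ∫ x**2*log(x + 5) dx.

Use integration by parts with u = log(x + 5), dv = x**2 dx.
Then du = 1/(x + 5) dx and v = x**3/3.

x**3*log(x + 5)/3 - x**3/9 + 5*x**2/6 - 25*x/3 + 125*log(x + 5)/3 + C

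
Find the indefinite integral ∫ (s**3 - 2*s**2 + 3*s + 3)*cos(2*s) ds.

Use integration by parts with u = s**3 - 2*s**2 + 3*s + 3, dv = cos(2*s) ds, so v = sin(2*s)/2.
Apply parts 3 times (tabular method): alternate signs, differentiate u down to 0, integrate dv up.

s**3*sin(2*s)/2 - s**2*sin(2*s) + 3*s**2*cos(2*s)/4 + 3*s*sin(2*s)/4 - s*cos(2*s) + 2*sin(2*s) + 3*cos(2*s)/8 + C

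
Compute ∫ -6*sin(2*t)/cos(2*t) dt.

Let u = cos(2*t), so du = (-2*sin(2*t)) dt.
Rewriting, the integral becomes 3·∫ 1/u du = 3·log(u).
Substituting back, u = cos(2*t).

3*log(cos(2*t)) + C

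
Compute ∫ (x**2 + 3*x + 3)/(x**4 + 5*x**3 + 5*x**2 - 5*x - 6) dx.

Factor the denominator: (x - 1)*(x + 1)*(x + 2)*(x + 3).
Partial-fraction decomposition: -3/(8*(x + 3)) + 1/(3*(x + 2)) - 1/(4*(x + 1)) + 7/(24*(x - 1)).
Integrate each term: A/(x−a) contributes A·log|x−a|.

7*log(x - 1)/24 - log(x + 1)/4 + log(x + 2)/3 - 3*log(x + 3)/8 + C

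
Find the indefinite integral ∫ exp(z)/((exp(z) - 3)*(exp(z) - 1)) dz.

log(exp(z) - 3)/2 - log(exp(z) - 1)/2 + C

Let u = e^z, du = e^z dz.
The integral becomes ∫ du/((u-3)(u-1)); decompose into partial fractions.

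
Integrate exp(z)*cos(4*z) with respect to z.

Let I denote the integral. Integrate by parts with u = cos(4*z), dv = exp(z) dz, so v = exp(z): I = exp(z)*cos(4*z) + 4·∫ exp(z)*sin(4*z) dz.
Apply parts again with u = sin(4*z), dv = exp(z) dz: ∫ exp(z)*sin(4*z) dz = exp(z)*sin(4*z) − 4·I. Substituting back brings back I: I = 4*exp(z)*sin(4*z) + exp(z)*cos(4*z) − 16·I.
Solving for I: (1 + 16)·I equals the remaining terms, so I = (1/17)·(4*exp(z)*sin(4*z) + exp(z)*cos(4*z)).

4*exp(z)*sin(4*z)/17 + exp(z)*cos(4*z)/17 + C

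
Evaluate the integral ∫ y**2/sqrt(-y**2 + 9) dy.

Substitute y = 3·sin(θ), so dy = 3·cos(θ) dθ and the radical becomes sqrt(-y**2 + 9) = 3·cos(θ) by the Pythagorean identity.
Integrate the resulting trig expression in θ, then back-substitute θ = asin(y/3), sin(θ) = y/3, cos(θ) = sqrt(-y**2 + 9)/3 (absorbing any constant into C).

-y*sqrt(-y**2 + 9)/2 + 9*asin(y/3)/2 + C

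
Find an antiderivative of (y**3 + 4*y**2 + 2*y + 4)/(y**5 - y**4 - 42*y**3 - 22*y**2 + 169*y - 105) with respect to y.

Factor the denominator: (y - 7)*(y - 1)**2*(y + 3)*(y + 5).
Partial-fraction decomposition: -31/(864*(y + 5)) - 7/(320*(y + 3)) - 41/(576*(y - 1)) - 11/(144*(y - 1)**2) + 557/(4320*(y - 7)).
Integrate each term; A/(y−a) gives A·log|y−a|; A/(y−a)² gives −A/(y−a).

557*log(y - 7)/4320 - 41*log(y - 1)/576 - 7*log(y + 3)/320 - 31*log(y + 5)/864 + 11/(144*y - 144) + C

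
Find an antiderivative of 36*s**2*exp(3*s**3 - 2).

Let u = 3*s**3 - 2, so du = (9*s**2) ds.
Rewriting, the integral becomes 4·∫ e^u du = 4·e^u.
Substituting back, u = 3*s**3 - 2.

4*exp(3*s**3 - 2) + C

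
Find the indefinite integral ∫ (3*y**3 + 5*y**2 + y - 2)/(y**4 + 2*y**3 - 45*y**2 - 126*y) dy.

log(y)/63 + 1279*log(y - 7)/910 - 41*log(y + 3)/90 + 238*log(y + 6)/117 + C

Factor the denominator: y*(y - 7)*(y + 3)*(y + 6).
Partial-fraction decomposition: 238/(117*(y + 6)) - 41/(90*(y + 3)) + 1279/(910*(y - 7)) + 1/(63*y).
Integrate each term: A/(y−a) contributes A·log|y−a|.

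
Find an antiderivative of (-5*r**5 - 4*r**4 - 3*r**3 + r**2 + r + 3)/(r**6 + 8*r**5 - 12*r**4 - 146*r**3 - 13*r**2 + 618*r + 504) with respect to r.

Factor the denominator: (r - 3)**2*(r + 1)*(r + 2)*(r + 4)*(r + 7).
Partial-fraction decomposition: -15101/(1800*(r + 7)) + 4303/(882*(r + 4)) - 1/(2*(r + 2)) + 7/(288*(r + 1)) - 39731/(39200*(r - 3)) - 321/(280*(r - 3)**2).
Integrate each term; A/(r−a) gives A·log|r−a|; A/(r−a)² gives −A/(r−a).

-39731*log(r - 3)/39200 + 7*log(r + 1)/288 - log(r + 2)/2 + 4303*log(r + 4)/882 - 15101*log(r + 7)/1800 + 321/(280*r - 840) + C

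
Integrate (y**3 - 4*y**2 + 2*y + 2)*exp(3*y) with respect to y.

(9*y**3 - 45*y**2 + 48*y + 2)*exp(3*y)/27 + C

Use integration by parts with u = y**3 - 4*y**2 + 2*y + 2, dv = exp(3*y) dy, so v = exp(3*y)/3.
Apply parts 3 times (tabular method): alternate signs, differentiate u down to 0, integrate dv up.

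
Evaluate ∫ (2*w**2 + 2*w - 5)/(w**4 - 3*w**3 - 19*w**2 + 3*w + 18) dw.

79*log(w - 6)/315 + log(w - 1)/40 - 5*log(w + 1)/28 - 7*log(w + 3)/72 + C

Factor the denominator: (w - 6)*(w - 1)*(w + 1)*(w + 3).
Partial-fraction decomposition: -7/(72*(w + 3)) - 5/(28*(w + 1)) + 1/(40*(w - 1)) + 79/(315*(w - 6)).
Integrate each term: A/(w−a) contributes A·log|w−a|.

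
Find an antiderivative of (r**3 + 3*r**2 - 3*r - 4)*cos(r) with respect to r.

Use integration by parts with u = r**3 + 3*r**2 - 3*r - 4, dv = cos(r) dr, so v = sin(r).
Apply parts 3 times (tabular method): alternate signs, differentiate u down to 0, integrate dv up.

r**3*sin(r) + 3*r**2*sin(r) + 3*r**2*cos(r) - 9*r*sin(r) + 6*r*cos(r) - 10*sin(r) - 9*cos(r) + C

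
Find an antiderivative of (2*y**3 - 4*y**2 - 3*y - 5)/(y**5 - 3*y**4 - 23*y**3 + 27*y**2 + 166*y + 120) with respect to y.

65*log(y - 5)/168 - 47*log(y - 4)/210 - 2*log(y + 1)/15 + 31*log(y + 2)/42 - 43*log(y + 3)/56 + C

Factor the denominator: (y - 5)*(y - 4)*(y + 1)*(y + 2)*(y + 3).
Partial-fraction decomposition: -43/(56*(y + 3)) + 31/(42*(y + 2)) - 2/(15*(y + 1)) - 47/(210*(y - 4)) + 65/(168*(y - 5)).
Integrate each term: A/(y−a) contributes A·log|y−a|.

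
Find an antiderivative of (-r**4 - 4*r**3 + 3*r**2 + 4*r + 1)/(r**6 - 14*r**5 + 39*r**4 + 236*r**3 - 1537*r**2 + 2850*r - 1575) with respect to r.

Factor the denominator: (r - 7)*(r - 5)*(r - 3)**2*(r - 1)*(r + 5).
Partial-fraction decomposition: 23/(15360*(r + 5)) + 1/(192*(r - 1)) - 1701/(1024*(r - 3)) - 149/(128*(r - 3)**2) + 1029/(320*(r - 5)) - 1199/(768*(r - 7)).
Integrate each term; A/(r−a) gives A·log|r−a|; A/(r−a)² gives −A/(r−a).

-1199*log(r - 7)/768 + 1029*log(r - 5)/320 - 1701*log(r - 3)/1024 + log(r - 1)/192 + 23*log(r + 5)/15360 + 149/(128*r - 384) + C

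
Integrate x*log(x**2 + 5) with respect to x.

x**2*log(x**2 + 5)/2 - x**2/2 + 5*log(x**2 + 5)/2 + C

Let u = x**2 + 5, so du = (2*x) dx.
The integral becomes (1/2)·∫ log(u) du; integrate by parts with u′=log(u), dv′=du.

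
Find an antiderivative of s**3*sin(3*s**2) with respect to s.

-s**2*cos(3*s**2)/6 + sin(3*s**2)/18 + C

Let u = s², du = 2s ds; rewrite as (1/2)∫ u^1·sin(3u) du.
Now integrate by parts 1 time.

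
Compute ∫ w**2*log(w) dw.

Use integration by parts with u = log(w), dv = w**2 dw.
Then du = 1/w dw and v = w**3/3.

w**3*log(w)/3 - w**3/9 + C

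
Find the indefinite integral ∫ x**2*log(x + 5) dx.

Use integration by parts with u = log(x + 5), dv = x**2 dx.
Then du = 1/(x + 5) dx and v = x**3/3.

x**3*log(x + 5)/3 - x**3/9 + 5*x**2/6 - 25*x/3 + 125*log(x + 5)/3 + C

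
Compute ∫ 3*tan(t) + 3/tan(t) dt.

Let u = tan(t), so du = (tan(t)**2 + 1) dt.
Rewriting, the integral becomes 3·∫ 1/u du = 3·log(u).
Substituting back, u = tan(t).

3*log(tan(t)) + C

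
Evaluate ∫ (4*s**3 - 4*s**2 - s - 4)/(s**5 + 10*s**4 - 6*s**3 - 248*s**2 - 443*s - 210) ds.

391*log(s - 5)/4752 - 53*log(s + 1)/450 + 1006*log(s + 6)/275 - 1565*log(s + 7)/432 - 11/(180*s + 180) + C

Factor the denominator: (s - 5)*(s + 1)**2*(s + 6)*(s + 7).
Partial-fraction decomposition: -1565/(432*(s + 7)) + 1006/(275*(s + 6)) - 53/(450*(s + 1)) + 11/(180*(s + 1)**2) + 391/(4752*(s - 5)).
Integrate each term; A/(s−a) gives A·log|s−a|; A/(s−a)² gives −A/(s−a).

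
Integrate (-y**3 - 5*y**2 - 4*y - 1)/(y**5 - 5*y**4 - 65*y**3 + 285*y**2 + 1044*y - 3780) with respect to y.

-617*log(y - 7)/624 + 421*log(y - 6)/396 - 85*log(y - 3)/864 - 19*log(y + 5)/1056 + 59*log(y + 6)/1404 + C

Factor the denominator: (y - 7)*(y - 6)*(y - 3)*(y + 5)*(y + 6).
Partial-fraction decomposition: 59/(1404*(y + 6)) - 19/(1056*(y + 5)) - 85/(864*(y - 3)) + 421/(396*(y - 6)) - 617/(624*(y - 7)).
Integrate each term: A/(y−a) contributes A·log|y−a|.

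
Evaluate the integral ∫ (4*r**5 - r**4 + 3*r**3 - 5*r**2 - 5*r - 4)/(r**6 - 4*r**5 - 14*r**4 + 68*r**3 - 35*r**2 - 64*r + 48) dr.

Factor the denominator: (r - 4)*(r - 3)*(r - 1)**2*(r + 1)*(r + 4).
Partial-fraction decomposition: 192/(175*(r + 4)) - 1/(20*(r + 1)) + 67/(450*(r - 1)) - 2/(15*(r - 1)**2) - 227/(28*(r - 3)) + 491/(45*(r - 4)).
Integrate each term; A/(r−a) gives A·log|r−a|; A/(r−a)² gives −A/(r−a).

491*log(r - 4)/45 - 227*log(r - 3)/28 + 67*log(r - 1)/450 - log(r + 1)/20 + 192*log(r + 4)/175 + 2/(15*r - 15) + C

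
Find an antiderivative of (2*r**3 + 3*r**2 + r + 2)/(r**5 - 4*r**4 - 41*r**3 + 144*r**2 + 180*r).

Factor the denominator: r*(r - 6)*(r - 5)*(r + 1)*(r + 6).
Partial-fraction decomposition: -41/(495*(r + 6)) - 1/(105*(r + 1)) - 166/(165*(r - 5)) + 137/(126*(r - 6)) + 1/(90*r).
Integrate each term: A/(r−a) contributes A·log|r−a|.

log(r)/90 + 137*log(r - 6)/126 - 166*log(r - 5)/165 - log(r + 1)/105 - 41*log(r + 6)/495 + C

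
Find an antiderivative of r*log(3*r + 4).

Use integration by parts with u = log(3*r + 4), dv = r dr.
Then du = 3/(3*r + 4) dr and v = r**2/2.

r**2*log(3*r + 4)/2 - r**2/4 + 2*r/3 - 8*log(3*r + 4)/9 + C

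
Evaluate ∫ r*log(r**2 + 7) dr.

Let u = r**2 + 7, so du = (2*r) dr.
The integral becomes (1/2)·∫ log(u) du; integrate by parts with u′=log(u), dv′=du.

r**2*log(r**2 + 7)/2 - r**2/2 + 7*log(r**2 + 7)/2 + C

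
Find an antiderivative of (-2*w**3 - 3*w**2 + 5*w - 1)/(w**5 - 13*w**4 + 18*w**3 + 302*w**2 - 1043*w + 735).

Factor the denominator: (w - 7)**2*(w - 3)*(w - 1)*(w + 5).
Partial-fraction decomposition: 149/(6912*(w + 5)) + 1/(432*(w - 1)) - 67/(256*(w - 3)) + 137/(576*(w - 7)) - 799/(288*(w - 7)**2).
Integrate each term; A/(w−a) gives A·log|w−a|; A/(w−a)² gives −A/(w−a).

137*log(w - 7)/576 - 67*log(w - 3)/256 + log(w - 1)/432 + 149*log(w + 5)/6912 + 799/(288*w - 2016) + C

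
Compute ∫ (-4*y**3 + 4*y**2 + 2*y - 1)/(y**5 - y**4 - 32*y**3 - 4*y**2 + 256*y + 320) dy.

Factor the denominator: (y - 5)*(y - 4)*(y + 2)**2*(y + 4).
Partial-fraction decomposition: 311/(288*(y + 4)) - 737/(882*(y + 2)) + 43/(84*(y + 2)**2) + 185/(288*(y - 4)) - 391/(441*(y - 5)).
Integrate each term; A/(y−a) gives A·log|y−a|; A/(y−a)² gives −A/(y−a).

-391*log(y - 5)/441 + 185*log(y - 4)/288 - 737*log(y + 2)/882 + 311*log(y + 4)/288 - 43/(84*y + 168) + C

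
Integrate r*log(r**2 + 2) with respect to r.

r**2*log(r**2 + 2)/2 - r**2/2 + log(r**2 + 2) + C

Let u = r**2 + 2, so du = (2*r) dr.
The integral becomes (1/2)·∫ log(u) du; integrate by parts with u′=log(u), dv′=du.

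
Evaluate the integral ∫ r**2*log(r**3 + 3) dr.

Let u = r**3 + 3, so du = (3*r**2) dr.
The integral becomes (1/3)·∫ log(u) du; integrate by parts with u′=log(u), dv′=du.

r**3*log(r**3 + 3)/3 - r**3/3 + log(r**3 + 3) + C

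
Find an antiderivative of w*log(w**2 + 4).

w**2*log(w**2 + 4)/2 - w**2/2 + 2*log(w**2 + 4) + C

Let u = w**2 + 4, so du = (2*w) dw.
The integral becomes (1/2)·∫ log(u) du; integrate by parts with u′=log(u), dv′=du.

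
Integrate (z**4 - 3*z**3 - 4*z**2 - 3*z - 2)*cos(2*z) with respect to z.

z**4*sin(2*z)/2 - 3*z**3*sin(2*z)/2 + z**3*cos(2*z) - 7*z**2*sin(2*z)/2 - 9*z**2*cos(2*z)/4 + 3*z*sin(2*z)/4 - 7*z*cos(2*z)/2 + 3*sin(2*z)/4 + 3*cos(2*z)/8 + C

Use integration by parts with u = z**4 - 3*z**3 - 4*z**2 - 3*z - 2, dv = cos(2*z) dz, so v = sin(2*z)/2.
Apply parts 4 times (tabular method): alternate signs, differentiate u down to 0, integrate dv up.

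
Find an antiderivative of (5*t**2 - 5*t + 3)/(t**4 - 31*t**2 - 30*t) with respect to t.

-log(t)/10 + 51*log(t - 6)/154 + 13*log(t + 1)/28 - 153*log(t + 5)/220 + C

Factor the denominator: t*(t - 6)*(t + 1)*(t + 5).
Partial-fraction decomposition: -153/(220*(t + 5)) + 13/(28*(t + 1)) + 51/(154*(t - 6)) - 1/(10*t).
Integrate each term: A/(t−a) contributes A·log|t−a|.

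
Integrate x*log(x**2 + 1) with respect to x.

Let u = x**2 + 1, so du = (2*x) dx.
The integral becomes (1/2)·∫ log(u) du; integrate by parts with u′=log(u), dv′=du.

x**2*log(x**2 + 1)/2 - x**2/2 + log(x**2 + 1)/2 + C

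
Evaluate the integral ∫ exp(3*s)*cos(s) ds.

exp(3*s)*sin(s)/10 + 3*exp(3*s)*cos(s)/10 + C

Let I denote the integral. Integrate by parts with u = cos(s), dv = exp(3*s) ds, so v = exp(3*s)/3: I = exp(3*s)*cos(s)/3 + (1/3)·∫ exp(3*s)*sin(s) ds.
Apply parts again with u = sin(s), dv = exp(3*s) ds: ∫ exp(3*s)*sin(s) ds = exp(3*s)*sin(s)/3 − (1/3)·I. Substituting back brings back I: I = exp(3*s)*sin(s)/9 + exp(3*s)*cos(s)/3 − (1/9)·I.
Solving for I: (1 + 1/9)·I equals the remaining terms, so I = (9/10)·(exp(3*s)*sin(s)/9 + exp(3*s)*cos(s)/3).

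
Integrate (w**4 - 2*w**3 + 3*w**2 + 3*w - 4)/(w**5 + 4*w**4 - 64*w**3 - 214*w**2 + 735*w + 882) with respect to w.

1879*log(w - 7)/5824 - 59*log(w - 3)/1440 - log(w + 1)/960 - 1814*log(w + 6)/585 + 3209*log(w + 7)/840 + C

Factor the denominator: (w - 7)*(w - 3)*(w + 1)*(w + 6)*(w + 7).
Partial-fraction decomposition: 3209/(840*(w + 7)) - 1814/(585*(w + 6)) - 1/(960*(w + 1)) - 59/(1440*(w - 3)) + 1879/(5824*(w - 7)).
Integrate each term: A/(w−a) contributes A·log|w−a|.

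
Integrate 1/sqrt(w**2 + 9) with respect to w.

log(w + sqrt(w**2 + 9)) + C

Substitute w = 3·tan(θ), so dw = 3·sec(θ)^2 dθ and the radical becomes sqrt(w**2 + 9) = 3·sec(θ) by the Pythagorean identity.
Integrate the resulting trig expression in θ, then back-substitute tan(θ) = w/3, sec(θ) = sqrt(w**2 + 9)/3 (absorbing any constant into C).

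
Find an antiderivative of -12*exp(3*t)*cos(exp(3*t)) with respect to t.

-4*sin(exp(3*t)) + C

Let u = exp(3*t), so du = (3*exp(3*t)) dt.
Rewriting, the integral becomes -4·∫ cos(u) du = -4·sin(u).
Substituting back, u = exp(3*t).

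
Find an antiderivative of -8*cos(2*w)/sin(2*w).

-4*log(sin(2*w)) + C

Let u = sin(2*w), so du = (2*cos(2*w)) dw.
Rewriting, the integral becomes -4·∫ 1/u du = -4·log(u).
Substituting back, u = sin(2*w).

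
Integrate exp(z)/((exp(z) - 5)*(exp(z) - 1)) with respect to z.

log(exp(z) - 5)/4 - log(exp(z) - 1)/4 + C

Let u = e^z, du = e^z dz.
The integral becomes ∫ du/((u-1)(u-5)); decompose into partial fractions.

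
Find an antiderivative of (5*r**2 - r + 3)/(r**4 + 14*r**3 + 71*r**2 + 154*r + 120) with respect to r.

25*log(r + 2)/6 - 51*log(r + 3)/2 + 87*log(r + 4)/2 - 133*log(r + 5)/6 + C

Factor the denominator: (r + 2)*(r + 3)*(r + 4)*(r + 5).
Partial-fraction decomposition: -133/(6*(r + 5)) + 87/(2*(r + 4)) - 51/(2*(r + 3)) + 25/(6*(r + 2)).
Integrate each term: A/(r−a) contributes A·log|r−a|.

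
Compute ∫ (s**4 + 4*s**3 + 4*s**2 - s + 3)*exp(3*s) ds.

(27*s**4 + 72*s**3 + 36*s**2 - 51*s + 98)*exp(3*s)/81 + C

Use integration by parts with u = s**4 + 4*s**3 + 4*s**2 - s + 3, dv = exp(3*s) ds, so v = exp(3*s)/3.
Apply parts 4 times (tabular method): alternate signs, differentiate u down to 0, integrate dv up.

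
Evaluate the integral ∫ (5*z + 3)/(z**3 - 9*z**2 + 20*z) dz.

Factor the denominator: z*(z - 5)*(z - 4).
Partial-fraction decomposition: -23/(4*(z - 4)) + 28/(5*(z - 5)) + 3/(20*z).
Integrate each term: A/(z−a) contributes A·log|z−a|.

3*log(z)/20 + 28*log(z - 5)/5 - 23*log(z - 4)/4 + C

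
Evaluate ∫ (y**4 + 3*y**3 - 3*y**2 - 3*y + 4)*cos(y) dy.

y**4*sin(y) + 3*y**3*sin(y) + 4*y**3*cos(y) - 15*y**2*sin(y) + 9*y**2*cos(y) - 21*y*sin(y) - 30*y*cos(y) + 34*sin(y) - 21*cos(y) + C

Use integration by parts with u = y**4 + 3*y**3 - 3*y**2 - 3*y + 4, dv = cos(y) dy, so v = sin(y).
Apply parts 4 times (tabular method): alternate signs, differentiate u down to 0, integrate dv up.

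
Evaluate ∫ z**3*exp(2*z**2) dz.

Let u = z², du = 2z dz; rewrite as (1/2)∫ u^1·exp(2u) du.
Now integrate by parts 1 time.

(2*z**2 - 1)*exp(2*z**2)/8 + C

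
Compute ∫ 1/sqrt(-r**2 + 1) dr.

Substitute r = sin(θ), so dr = cos(θ) dθ and the radical becomes sqrt(-r**2 + 1) = cos(θ) by the Pythagorean identity.
Integrate the resulting trig expression in θ, then back-substitute θ = asin(r), sin(θ) = r, cos(θ) = sqrt(-r**2 + 1) (absorbing any constant into C).

asin(r) + C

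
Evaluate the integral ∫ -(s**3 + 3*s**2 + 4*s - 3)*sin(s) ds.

s**3*cos(s) - 3*s**2*sin(s) + 3*s**2*cos(s) - 6*s*sin(s) - 2*s*cos(s) + 2*sin(s) - 9*cos(s) + C

Use integration by parts with u = s**3 + 3*s**2 + 4*s - 3, dv = -sin(s) ds, so v = cos(s).
Apply parts 3 times (tabular method): alternate signs, differentiate u down to 0, integrate dv up.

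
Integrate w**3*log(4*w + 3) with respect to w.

Use integration by parts with u = log(4*w + 3), dv = w**3 dw.
Then du = 4/(4*w + 3) dw and v = w**4/4.

w**4*log(4*w + 3)/4 - w**4/16 + w**3/16 - 9*w**2/128 + 27*w/256 - 81*log(4*w + 3)/1024 + C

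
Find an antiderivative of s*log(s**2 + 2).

s**2*log(s**2 + 2)/2 - s**2/2 + log(s**2 + 2) + C

Let u = s**2 + 2, so du = (2*s) ds.
The integral becomes (1/2)·∫ log(u) du; integrate by parts with u′=log(u), dv′=du.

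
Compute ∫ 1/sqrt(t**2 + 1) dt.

Substitute t = tan(θ), so dt = sec(θ)^2 dθ and the radical becomes sqrt(t**2 + 1) = sec(θ) by the Pythagorean identity.
Integrate the resulting trig expression in θ, then back-substitute tan(θ) = t, sec(θ) = sqrt(t**2 + 1) (absorbing any constant into C).

log(t + sqrt(t**2 + 1)) + C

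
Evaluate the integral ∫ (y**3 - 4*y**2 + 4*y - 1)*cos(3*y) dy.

Use integration by parts with u = y**3 - 4*y**2 + 4*y - 1, dv = cos(3*y) dy, so v = sin(3*y)/3.
Apply parts 3 times (tabular method): alternate signs, differentiate u down to 0, integrate dv up.

y**3*sin(3*y)/3 - 4*y**2*sin(3*y)/3 + y**2*cos(3*y)/3 + 10*y*sin(3*y)/9 - 8*y*cos(3*y)/9 - sin(3*y)/27 + 10*cos(3*y)/27 + C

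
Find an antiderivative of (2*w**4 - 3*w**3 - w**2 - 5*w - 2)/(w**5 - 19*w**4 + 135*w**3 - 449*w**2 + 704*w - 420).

3687*log(w - 7)/200 - 823*log(w - 5)/36 + 55*log(w - 3)/8 - 101*log(w - 2)/225 - 8/(15*w - 30) + C

Factor the denominator: (w - 7)*(w - 5)*(w - 3)*(w - 2)**2.
Partial-fraction decomposition: -101/(225*(w - 2)) + 8/(15*(w - 2)**2) + 55/(8*(w - 3)) - 823/(36*(w - 5)) + 3687/(200*(w - 7)).
Integrate each term; A/(w−a) gives A·log|w−a|; A/(w−a)² gives −A/(w−a).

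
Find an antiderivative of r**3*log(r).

Use integration by parts with u = log(r), dv = r**3 dr.
Then du = 1/r dr and v = r**4/4.

r**4*log(r)/4 - r**4/16 + C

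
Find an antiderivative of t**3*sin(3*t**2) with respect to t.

Let u = t², du = 2t dt; rewrite as (1/2)∫ u^1·sin(3u) du.
Now integrate by parts 1 time.

-t**2*cos(3*t**2)/6 + sin(3*t**2)/18 + C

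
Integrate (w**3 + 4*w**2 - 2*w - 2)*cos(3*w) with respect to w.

Use integration by parts with u = w**3 + 4*w**2 - 2*w - 2, dv = cos(3*w) dw, so v = sin(3*w)/3.
Apply parts 3 times (tabular method): alternate signs, differentiate u down to 0, integrate dv up.

w**3*sin(3*w)/3 + 4*w**2*sin(3*w)/3 + w**2*cos(3*w)/3 - 8*w*sin(3*w)/9 + 8*w*cos(3*w)/9 - 26*sin(3*w)/27 - 8*cos(3*w)/27 + C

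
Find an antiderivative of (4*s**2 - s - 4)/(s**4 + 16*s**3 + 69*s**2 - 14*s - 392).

Factor the denominator: (s - 2)*(s + 4)*(s + 7)**2.
Partial-fraction decomposition: 283/(243*(s + 7)) + 199/(27*(s + 7)**2) - 32/(27*(s + 4)) + 5/(243*(s - 2)).
Integrate each term; A/(s−a) gives A·log|s−a|; A/(s−a)² gives −A/(s−a).

5*log(s - 2)/243 - 32*log(s + 4)/27 + 283*log(s + 7)/243 - 199/(27*s + 189) + C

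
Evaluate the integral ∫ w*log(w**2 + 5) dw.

w**2*log(w**2 + 5)/2 - w**2/2 + 5*log(w**2 + 5)/2 + C

Let u = w**2 + 5, so du = (2*w) dw.
The integral becomes (1/2)·∫ log(u) du; integrate by parts with u′=log(u), dv′=du.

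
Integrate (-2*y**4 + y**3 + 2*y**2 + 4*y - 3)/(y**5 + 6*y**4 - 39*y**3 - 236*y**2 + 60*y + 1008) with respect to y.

Factor the denominator: (y - 6)*(y - 2)*(y + 3)*(y + 4)*(y + 7).
Partial-fraction decomposition: -2539/(702*(y + 7)) + 563/(180*(y + 4)) - 31/(30*(y + 3)) + 11/(1080*(y - 2)) - 761/(1560*(y - 6)).
Integrate each term: A/(y−a) contributes A·log|y−a|.

-761*log(y - 6)/1560 + 11*log(y - 2)/1080 - 31*log(y + 3)/30 + 563*log(y + 4)/180 - 2539*log(y + 7)/702 + C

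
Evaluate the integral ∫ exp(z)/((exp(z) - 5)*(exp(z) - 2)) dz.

Let u = e^z, du = e^z dz.
The integral becomes ∫ du/((u-5)(u-2)); decompose into partial fractions.

log(exp(z) - 5)/3 - log(exp(z) - 2)/3 + C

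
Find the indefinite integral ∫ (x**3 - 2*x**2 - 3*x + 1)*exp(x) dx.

(x**3 - 5*x**2 + 7*x - 6)*exp(x) + C

Use integration by parts with u = x**3 - 2*x**2 - 3*x + 1, dv = exp(x) dx, so v = exp(x).
Apply parts 3 times (tabular method): alternate signs, differentiate u down to 0, integrate dv up.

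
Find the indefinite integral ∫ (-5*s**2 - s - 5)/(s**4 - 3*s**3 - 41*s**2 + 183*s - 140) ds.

-45*log(s - 5)/16 + 89*log(s - 4)/33 - 11*log(s - 1)/96 + 81*log(s + 7)/352 + C

Factor the denominator: (s - 5)*(s - 4)*(s - 1)*(s + 7).
Partial-fraction decomposition: 81/(352*(s + 7)) - 11/(96*(s - 1)) + 89/(33*(s - 4)) - 45/(16*(s - 5)).
Integrate each term: A/(s−a) contributes A·log|s−a|.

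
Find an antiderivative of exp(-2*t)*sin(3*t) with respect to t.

-2*exp(-2*t)*sin(3*t)/13 - 3*exp(-2*t)*cos(3*t)/13 + C

Let I denote the integral. Integrate by parts with u = sin(3*t), dv = exp(-2*t) dt, so v = -exp(-2*t)/2: I = -exp(-2*t)*sin(3*t)/2 + (3/2)·∫ exp(-2*t)*cos(3*t) dt.
Apply parts again with u = cos(3*t), dv = exp(-2*t) dt: ∫ exp(-2*t)*cos(3*t) dt = -exp(-2*t)*cos(3*t)/2 − (3/2)·I. Substituting back brings back I: I = -exp(-2*t)*sin(3*t)/2 - 3*exp(-2*t)*cos(3*t)/4 − (9/4)·I.
Solving for I: (1 + 9/4)·I equals the remaining terms, so I = (4/13)·(-exp(-2*t)*sin(3*t)/2 - 3*exp(-2*t)*cos(3*t)/4).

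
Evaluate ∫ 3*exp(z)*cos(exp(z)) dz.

3*sin(exp(z)) + C

Let u = exp(z), so du = (exp(z)) dz.
Rewriting, the integral becomes 3·∫ cos(u) du = 3·sin(u).
Substituting back, u = exp(z).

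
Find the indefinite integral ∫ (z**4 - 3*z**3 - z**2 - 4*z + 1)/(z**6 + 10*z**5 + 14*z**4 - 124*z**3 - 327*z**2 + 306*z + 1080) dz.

-5*log(z - 3)/504 + 19*log(z - 2)/1050 - 5627*log(z + 3)/900 + 449*log(z + 4)/42 - 249*log(z + 5)/56 - 83/(30*z + 90) + C

Factor the denominator: (z - 3)*(z - 2)*(z + 3)**2*(z + 4)*(z + 5).
Partial-fraction decomposition: -249/(56*(z + 5)) + 449/(42*(z + 4)) - 5627/(900*(z + 3)) + 83/(30*(z + 3)**2) + 19/(1050*(z - 2)) - 5/(504*(z - 3)).
Integrate each term; A/(z−a) gives A·log|z−a|; A/(z−a)² gives −A/(z−a).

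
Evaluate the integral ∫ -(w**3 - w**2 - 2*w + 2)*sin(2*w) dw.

w**3*cos(2*w)/2 - 3*w**2*sin(2*w)/4 - w**2*cos(2*w)/2 + w*sin(2*w)/2 - 7*w*cos(2*w)/4 + 7*sin(2*w)/8 + 5*cos(2*w)/4 + C

Use integration by parts with u = w**3 - w**2 - 2*w + 2, dv = -sin(2*w) dw, so v = cos(2*w)/2.
Apply parts 3 times (tabular method): alternate signs, differentiate u down to 0, integrate dv up.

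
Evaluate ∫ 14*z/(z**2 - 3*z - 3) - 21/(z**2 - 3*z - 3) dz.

Let u = z**2 - 3*z - 3, so du = (2*z - 3) dz.
Rewriting, the integral becomes 7·∫ 1/u du = 7·log(u).
Substituting back, u = z**2 - 3*z - 3.

7*log(z**2 - 3*z - 3) + C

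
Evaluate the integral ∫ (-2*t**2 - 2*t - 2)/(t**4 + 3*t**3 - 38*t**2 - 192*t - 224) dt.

Factor the denominator: (t - 7)*(t + 2)*(t + 4)**2.
Partial-fraction decomposition: -15/(242*(t + 4)) - 13/(11*(t + 4)**2) + 1/(6*(t + 2)) - 38/(363*(t - 7)).
Integrate each term; A/(t−a) gives A·log|t−a|; A/(t−a)² gives −A/(t−a).

-38*log(t - 7)/363 + log(t + 2)/6 - 15*log(t + 4)/242 + 13/(11*t + 44) + C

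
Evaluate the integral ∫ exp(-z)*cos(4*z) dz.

Let I denote the integral. Integrate by parts with u = cos(4*z), dv = exp(-z) dz, so v = -exp(-z): I = -exp(-z)*cos(4*z) − 4·∫ exp(-z)*sin(4*z) dz.
Apply parts again with u = sin(4*z), dv = exp(-z) dz: ∫ exp(-z)*sin(4*z) dz = -exp(-z)*sin(4*z) + 4·I. Substituting back brings back I: I = 4*exp(-z)*sin(4*z) - exp(-z)*cos(4*z) − 16·I.
Solving for I: (1 + 16)·I equals the remaining terms, so I = (1/17)·(4*exp(-z)*sin(4*z) - exp(-z)*cos(4*z)).

4*exp(-z)*sin(4*z)/17 - exp(-z)*cos(4*z)/17 + C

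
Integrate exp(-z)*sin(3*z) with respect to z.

Let I denote the integral. Integrate by parts with u = sin(3*z), dv = exp(-z) dz, so v = -exp(-z): I = -exp(-z)*sin(3*z) + 3·∫ exp(-z)*cos(3*z) dz.
Apply parts again with u = cos(3*z), dv = exp(-z) dz: ∫ exp(-z)*cos(3*z) dz = -exp(-z)*cos(3*z) − 3·I. Substituting back brings back I: I = -exp(-z)*sin(3*z) - 3*exp(-z)*cos(3*z) − 9·I.
Solving for I: (1 + 9)·I equals the remaining terms, so I = (1/10)·(-exp(-z)*sin(3*z) - 3*exp(-z)*cos(3*z)).

-exp(-z)*sin(3*z)/10 - 3*exp(-z)*cos(3*z)/10 + C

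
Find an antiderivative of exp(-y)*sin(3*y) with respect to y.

-exp(-y)*sin(3*y)/10 - 3*exp(-y)*cos(3*y)/10 + C

Let I denote the integral. Integrate by parts with u = sin(3*y), dv = exp(-y) dy, so v = -exp(-y): I = -exp(-y)*sin(3*y) + 3·∫ exp(-y)*cos(3*y) dy.
Apply parts again with u = cos(3*y), dv = exp(-y) dy: ∫ exp(-y)*cos(3*y) dy = -exp(-y)*cos(3*y) − 3·I. Substituting back brings back I: I = -exp(-y)*sin(3*y) - 3*exp(-y)*cos(3*y) − 9·I.
Solving for I: (1 + 9)·I equals the remaining terms, so I = (1/10)·(-exp(-y)*sin(3*y) - 3*exp(-y)*cos(3*y)).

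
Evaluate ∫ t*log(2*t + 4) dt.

Use integration by parts with u = log(2*t + 4), dv = t dt.
Then du = 2/(2*t + 4) dt and v = t**2/2.

t**2*log(2*t + 4)/2 - t**2/4 + t - 2*log(t + 2) + C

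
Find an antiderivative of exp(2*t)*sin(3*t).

Let I denote the integral. Integrate by parts with u = sin(3*t), dv = exp(2*t) dt, so v = exp(2*t)/2: I = exp(2*t)*sin(3*t)/2 − (3/2)·∫ exp(2*t)*cos(3*t) dt.
Apply parts again with u = cos(3*t), dv = exp(2*t) dt: ∫ exp(2*t)*cos(3*t) dt = exp(2*t)*cos(3*t)/2 + (3/2)·I. Substituting back brings back I: I = exp(2*t)*sin(3*t)/2 - 3*exp(2*t)*cos(3*t)/4 − (9/4)·I.
Solving for I: (1 + 9/4)·I equals the remaining terms, so I = (4/13)·(exp(2*t)*sin(3*t)/2 - 3*exp(2*t)*cos(3*t)/4).

2*exp(2*t)*sin(3*t)/13 - 3*exp(2*t)*cos(3*t)/13 + C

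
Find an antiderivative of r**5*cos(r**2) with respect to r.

Let u = r², du = 2r dr; rewrite as (1/2)∫ u^2·cos(1u) du.
Now integrate by parts 2 times.

r**4*sin(r**2)/2 + r**2*cos(r**2) - sin(r**2) + C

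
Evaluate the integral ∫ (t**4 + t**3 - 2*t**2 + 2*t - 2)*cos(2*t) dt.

Use integration by parts with u = t**4 + t**3 - 2*t**2 + 2*t - 2, dv = cos(2*t) dt, so v = sin(2*t)/2.
Apply parts 4 times (tabular method): alternate signs, differentiate u down to 0, integrate dv up.

t**4*sin(2*t)/2 + t**3*sin(2*t)/2 + t**3*cos(2*t) - 5*t**2*sin(2*t)/2 + 3*t**2*cos(2*t)/4 + t*sin(2*t)/4 - 5*t*cos(2*t)/2 + sin(2*t)/4 + cos(2*t)/8 + C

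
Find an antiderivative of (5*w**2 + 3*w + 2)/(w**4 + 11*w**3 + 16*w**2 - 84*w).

Factor the denominator: w*(w - 2)*(w + 6)*(w + 7).
Partial-fraction decomposition: -226/(63*(w + 7)) + 41/(12*(w + 6)) + 7/(36*(w - 2)) - 1/(42*w).
Integrate each term: A/(w−a) contributes A·log|w−a|.

-log(w)/42 + 7*log(w - 2)/36 + 41*log(w + 6)/12 - 226*log(w + 7)/63 + C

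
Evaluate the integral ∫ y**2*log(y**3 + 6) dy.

Let u = y**3 + 6, so du = (3*y**2) dy.
The integral becomes (1/3)·∫ log(u) du; integrate by parts with u′=log(u), dv′=du.

y**3*log(y**3 + 6)/3 - y**3/3 + 2*log(y**3 + 6) + C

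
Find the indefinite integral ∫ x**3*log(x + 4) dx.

Use integration by parts with u = log(x + 4), dv = x**3 dx.
Then du = 1/(x + 4) dx and v = x**4/4.

x**4*log(x + 4)/4 - x**4/16 + x**3/3 - 2*x**2 + 16*x - 64*log(x + 4) + C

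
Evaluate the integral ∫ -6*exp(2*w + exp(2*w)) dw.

Let u = exp(2*w), so du = (2*exp(2*w)) dw.
Rewriting, the integral becomes -3·∫ e^u du = -3·e^u.
Substituting back, u = exp(2*w).

-3*exp(exp(2*w)) + C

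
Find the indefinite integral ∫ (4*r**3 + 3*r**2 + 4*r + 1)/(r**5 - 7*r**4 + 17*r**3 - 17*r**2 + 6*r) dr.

log(r)/6 + 37*log(r - 3)/3 - 53*log(r - 2)/2 + 14*log(r - 1) - 6/(r - 1) + C

Factor the denominator: r*(r - 3)*(r - 2)*(r - 1)**2.
Partial-fraction decomposition: 14/(r - 1) + 6/(r - 1)**2 - 53/(2*(r - 2)) + 37/(3*(r - 3)) + 1/(6*r).
Integrate each term; A/(r−a) gives A·log|r−a|; A/(r−a)² gives −A/(r−a).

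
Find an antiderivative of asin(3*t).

t*asin(3*t) + sqrt(-9*t**2 + 1)/3 + C

Use integration by parts with u = arcsin(3*t), dv = dt.
Then du = 3/sqrt(-9*t**2 + 1) dt.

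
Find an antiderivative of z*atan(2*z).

Use integration by parts with u = arctan(2*z), dv = z dz.
Then du = 2/(4*z**2 + 1) dz.

z**2*atan(2*z)/2 - z/4 + atan(2*z)/8 + C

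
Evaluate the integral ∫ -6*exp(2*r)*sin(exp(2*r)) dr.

Let u = exp(2*r), so du = (2*exp(2*r)) dr.
Rewriting, the integral becomes -3·∫ sin(u) du = -3·-cos(u).
Substituting back, u = exp(2*r).

3*cos(exp(2*r)) + C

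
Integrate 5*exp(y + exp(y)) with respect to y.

5*exp(exp(y)) + C

Let u = exp(y), so du = (exp(y)) dy.
Rewriting, the integral becomes 5·∫ e^u du = 5·e^u.
Substituting back, u = exp(y).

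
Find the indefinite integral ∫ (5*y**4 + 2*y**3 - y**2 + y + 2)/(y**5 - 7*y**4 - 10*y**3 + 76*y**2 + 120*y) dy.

log(y)/60 + 1721*log(y - 6)/96 - 3357*log(y - 5)/245 + 1189*log(y + 2)/1568 + 15/(28*y + 56) + C

Factor the denominator: y*(y - 6)*(y - 5)*(y + 2)**2.
Partial-fraction decomposition: 1189/(1568*(y + 2)) - 15/(28*(y + 2)**2) - 3357/(245*(y - 5)) + 1721/(96*(y - 6)) + 1/(60*y).
Integrate each term; A/(y−a) gives A·log|y−a|; A/(y−a)² gives −A/(y−a).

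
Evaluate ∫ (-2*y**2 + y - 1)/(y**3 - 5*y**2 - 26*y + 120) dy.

Factor the denominator: (y - 6)*(y - 4)*(y + 5).
Partial-fraction decomposition: -56/(99*(y + 5)) + 29/(18*(y - 4)) - 67/(22*(y - 6)).
Integrate each term: A/(y−a) contributes A·log|y−a|.

-67*log(y - 6)/22 + 29*log(y - 4)/18 - 56*log(y + 5)/99 + C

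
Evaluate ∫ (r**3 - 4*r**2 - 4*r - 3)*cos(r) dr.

r**3*sin(r) - 4*r**2*sin(r) + 3*r**2*cos(r) - 10*r*sin(r) - 8*r*cos(r) + 5*sin(r) - 10*cos(r) + C

Use integration by parts with u = r**3 - 4*r**2 - 4*r - 3, dv = cos(r) dr, so v = sin(r).
Apply parts 3 times (tabular method): alternate signs, differentiate u down to 0, integrate dv up.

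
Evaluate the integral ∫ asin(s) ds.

s*asin(s) + sqrt(-s**2 + 1) + C

Use integration by parts with u = arcsin(s), dv = ds.
Then du = 1/sqrt(-s**2 + 1) ds.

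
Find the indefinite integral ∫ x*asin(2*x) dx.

x**2*asin(2*x)/2 + x*sqrt(-4*x**2 + 1)/8 - asin(2*x)/16 + C

Use integration by parts with u = arcsin(2*x), dv = x dx.
Then du = 2/sqrt(-4*x**2 + 1) dx.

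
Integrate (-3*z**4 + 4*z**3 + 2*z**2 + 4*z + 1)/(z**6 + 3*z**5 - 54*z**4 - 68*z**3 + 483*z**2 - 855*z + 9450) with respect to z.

-158555*log(z - 5)/1258884 - 4703*log(z + 6)/5445 + 1063*log(z + 7)/1044 - 10757*log(z**2 + 9)/754290 - 16931*atan(z/3)/377145 + 163/(561*z - 2805) + C

Factor the denominator: (z - 5)**2*(z + 6)*(z + 7)*(z**2 + 9).
Partial-fraction decomposition: -(10757*z + 50793)/(377145*(z**2 + 9)) + 1063/(1044*(z + 7)) - 4703/(5445*(z + 6)) - 158555/(1258884*(z - 5)) - 163/(561*(z - 5)**2).
Integrate each term; A/(z−a) gives A·log|z−a|; the (Bz+D)/(z²+p²) term gives a log and an atan.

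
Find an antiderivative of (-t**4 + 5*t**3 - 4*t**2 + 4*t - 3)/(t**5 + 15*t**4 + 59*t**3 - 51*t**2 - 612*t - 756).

Factor the denominator: (t - 3)*(t + 2)*(t + 3)*(t + 6)*(t + 7).
Partial-fraction decomposition: -4343/(200*(t + 7)) + 283/(12*(t + 6)) - 89/(24*(t + 3)) + 83/(100*(t + 2)) + 1/(100*(t - 3)).
Integrate each term: A/(t−a) contributes A·log|t−a|.

log(t - 3)/100 + 83*log(t + 2)/100 - 89*log(t + 3)/24 + 283*log(t + 6)/12 - 4343*log(t + 7)/200 + C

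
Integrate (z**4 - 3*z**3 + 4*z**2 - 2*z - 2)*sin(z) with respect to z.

Use integration by parts with u = z**4 - 3*z**3 + 4*z**2 - 2*z - 2, dv = sin(z) dz, so v = -cos(z).
Apply parts 4 times (tabular method): alternate signs, differentiate u down to 0, integrate dv up.

-z**4*cos(z) + 4*z**3*sin(z) + 3*z**3*cos(z) - 9*z**2*sin(z) + 8*z**2*cos(z) - 16*z*sin(z) - 16*z*cos(z) + 16*sin(z) - 14*cos(z) + C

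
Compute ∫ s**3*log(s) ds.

Use integration by parts with u = log(s), dv = s**3 ds.
Then du = 1/s ds and v = s**4/4.

s**4*log(s)/4 - s**4/16 + C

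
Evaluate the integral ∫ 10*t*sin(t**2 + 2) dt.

Let u = t**2 + 2, so du = (2*t) dt.
Rewriting, the integral becomes 5·∫ sin(u) du = 5·-cos(u).
Substituting back, u = t**2 + 2.

-5*cos(t**2 + 2) + C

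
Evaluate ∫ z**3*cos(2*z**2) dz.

z**2*sin(2*z**2)/4 + cos(2*z**2)/8 + C

Let u = z², du = 2z dz; rewrite as (1/2)∫ u^1·cos(2u) du.
Now integrate by parts 1 time.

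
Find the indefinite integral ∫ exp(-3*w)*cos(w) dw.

Let I denote the integral. Integrate by parts with u = cos(w), dv = exp(-3*w) dw, so v = -exp(-3*w)/3: I = -exp(-3*w)*cos(w)/3 − (1/3)·∫ exp(-3*w)*sin(w) dw.
Apply parts again with u = sin(w), dv = exp(-3*w) dw: ∫ exp(-3*w)*sin(w) dw = -exp(-3*w)*sin(w)/3 + (1/3)·I. Substituting back brings back I: I = exp(-3*w)*sin(w)/9 - exp(-3*w)*cos(w)/3 − (1/9)·I.
Solving for I: (1 + 1/9)·I equals the remaining terms, so I = (9/10)·(exp(-3*w)*sin(w)/9 - exp(-3*w)*cos(w)/3).

exp(-3*w)*sin(w)/10 - 3*exp(-3*w)*cos(w)/10 + C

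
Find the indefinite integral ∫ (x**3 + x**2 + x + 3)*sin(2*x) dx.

Use integration by parts with u = x**3 + x**2 + x + 3, dv = sin(2*x) dx, so v = -cos(2*x)/2.
Apply parts 3 times (tabular method): alternate signs, differentiate u down to 0, integrate dv up.

-x**3*cos(2*x)/2 + 3*x**2*sin(2*x)/4 - x**2*cos(2*x)/2 + x*sin(2*x)/2 + x*cos(2*x)/4 - sin(2*x)/8 - 5*cos(2*x)/4 + C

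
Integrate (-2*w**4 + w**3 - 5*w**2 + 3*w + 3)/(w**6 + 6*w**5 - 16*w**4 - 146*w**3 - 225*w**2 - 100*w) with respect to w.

-3*log(w)/100 - 154*log(w - 5)/2025 + 29*log(w + 1)/108 - 665*log(w + 4)/324 + 189*log(w + 5)/100 + 1/(9*w + 9) + C

Factor the denominator: w*(w - 5)*(w + 1)**2*(w + 4)*(w + 5).
Partial-fraction decomposition: 189/(100*(w + 5)) - 665/(324*(w + 4)) + 29/(108*(w + 1)) - 1/(9*(w + 1)**2) - 154/(2025*(w - 5)) - 3/(100*w).
Integrate each term; A/(w−a) gives A·log|w−a|; A/(w−a)² gives −A/(w−a).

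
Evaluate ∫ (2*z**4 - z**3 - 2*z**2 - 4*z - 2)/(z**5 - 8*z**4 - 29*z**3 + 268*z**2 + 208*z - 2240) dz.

4331*log(z - 7)/726 - 13*log(z - 5)/2 + 199*log(z - 4)/96 + 1787*log(z + 4)/3872 + 31/(44*z + 176) + C

Factor the denominator: (z - 7)*(z - 5)*(z - 4)*(z + 4)**2.
Partial-fraction decomposition: 1787/(3872*(z + 4)) - 31/(44*(z + 4)**2) + 199/(96*(z - 4)) - 13/(2*(z - 5)) + 4331/(726*(z - 7)).
Integrate each term; A/(z−a) gives A·log|z−a|; A/(z−a)² gives −A/(z−a).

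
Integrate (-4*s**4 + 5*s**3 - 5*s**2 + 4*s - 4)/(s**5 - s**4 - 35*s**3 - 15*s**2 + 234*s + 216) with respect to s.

Factor the denominator: (s - 6)*(s - 3)*(s + 1)*(s + 3)*(s + 4).
Partial-fraction decomposition: -722/(105*(s + 4)) + 130/(27*(s + 3)) - 11/(84*(s + 1)) + 113/(252*(s - 3)) - 2132/(945*(s - 6)).
Integrate each term: A/(s−a) contributes A·log|s−a|.

-2132*log(s - 6)/945 + 113*log(s - 3)/252 - 11*log(s + 1)/84 + 130*log(s + 3)/27 - 722*log(s + 4)/105 + C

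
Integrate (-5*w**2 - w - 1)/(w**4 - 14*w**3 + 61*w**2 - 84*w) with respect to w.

Factor the denominator: w*(w - 7)*(w - 4)*(w - 3).
Partial-fraction decomposition: -49/(12*(w - 3)) + 85/(12*(w - 4)) - 253/(84*(w - 7)) + 1/(84*w).
Integrate each term: A/(w−a) contributes A·log|w−a|.

log(w)/84 - 253*log(w - 7)/84 + 85*log(w - 4)/12 - 49*log(w - 3)/12 + C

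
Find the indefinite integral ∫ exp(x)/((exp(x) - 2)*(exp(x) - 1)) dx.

log(exp(x) - 2) - log(exp(x) - 1) + C

Let u = e^x, du = e^x dx.
The integral becomes ∫ du/((u-2)(u-1)); decompose into partial fractions.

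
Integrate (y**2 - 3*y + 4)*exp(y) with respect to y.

(y**2 - 5*y + 9)*exp(y) + C

Use integration by parts with u = y**2 - 3*y + 4, dv = exp(y) dy, so v = exp(y).
Apply parts 2 times (tabular method): alternate signs, differentiate u down to 0, integrate dv up.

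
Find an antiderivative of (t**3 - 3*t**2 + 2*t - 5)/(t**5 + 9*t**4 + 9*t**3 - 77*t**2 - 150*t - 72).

log(t - 3)/1008 - 847*log(t + 1)/3600 + 125*log(t + 4)/126 - 341*log(t + 6)/450 - 11/(60*t + 60) + C

Factor the denominator: (t - 3)*(t + 1)**2*(t + 4)*(t + 6).
Partial-fraction decomposition: -341/(450*(t + 6)) + 125/(126*(t + 4)) - 847/(3600*(t + 1)) + 11/(60*(t + 1)**2) + 1/(1008*(t - 3)).
Integrate each term; A/(t−a) gives A·log|t−a|; A/(t−a)² gives −A/(t−a).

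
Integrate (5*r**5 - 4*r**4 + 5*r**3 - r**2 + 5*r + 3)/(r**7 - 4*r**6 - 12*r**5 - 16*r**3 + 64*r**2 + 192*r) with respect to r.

log(r)/64 + 11591*log(r - 6)/20480 - 145*log(r - 2)/1024 - 1751*log(r + 2)/4096 - log(r**2 + 4)/160 + 317*atan(r/2)/1280 - 275/(512*r + 1024) + C

Factor the denominator: r*(r - 6)*(r - 2)*(r + 2)**2*(r**2 + 4).
Partial-fraction decomposition: -(8*r - 317)/(640*(r**2 + 4)) - 1751/(4096*(r + 2)) + 275/(512*(r + 2)**2) - 145/(1024*(r - 2)) + 11591/(20480*(r - 6)) + 1/(64*r).
Integrate each term; A/(r−a) gives A·log|r−a|; the (Br+D)/(r²+p²) term gives a log and an atan.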